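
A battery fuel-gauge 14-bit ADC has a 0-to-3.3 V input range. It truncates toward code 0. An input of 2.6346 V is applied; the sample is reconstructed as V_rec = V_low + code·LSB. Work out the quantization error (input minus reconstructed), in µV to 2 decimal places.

78.52 µV

Step size: 3.3 V ÷ 2^14 = 201.42 µV.
(V_in − V_low)/LSB = (2.6346 − 0)/0.000201416 = 13080.3898 → code 13080 (floor).
Code 13080 maps back to 0 + 13080×0.000201416 V = 2.6345215 V.
Difference: 7.85156e-05 V → 78.52 µV.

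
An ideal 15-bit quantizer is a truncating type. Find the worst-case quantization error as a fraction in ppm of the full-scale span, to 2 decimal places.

Truncating → worst-case error = 1 LSB = V_FS/2^15, so 1e+06/32768 = 30.5176 ppm of full scale.

30.52 ppm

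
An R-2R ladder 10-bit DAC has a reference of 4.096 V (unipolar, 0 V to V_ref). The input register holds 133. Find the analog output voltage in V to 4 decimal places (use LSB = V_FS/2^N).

LSB = 4.096 V / 2^10 = 4.000 mV.
V_out = 0 + 133 × 0.004 V = 0.532 V.

0.5320 V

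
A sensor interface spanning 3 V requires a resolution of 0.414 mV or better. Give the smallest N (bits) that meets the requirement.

Number of steps required ≥ 3 V / 0.414 mV = 7246.38.
Need 2^N ≥ 7246.38; 2^12 = 4096, 2^13 = 8192.
Minimum N = 13.

13 bits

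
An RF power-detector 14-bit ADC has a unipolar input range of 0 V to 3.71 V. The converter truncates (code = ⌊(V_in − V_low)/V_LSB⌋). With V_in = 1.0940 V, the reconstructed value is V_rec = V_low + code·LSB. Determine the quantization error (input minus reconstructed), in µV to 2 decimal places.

66.28 µV

One LSB is 3.71 V / 16384 = 226.44 µV.
(1.0940 − 0)/0.00022644 = 4831.2927; ⌊·⌋ gives code 4831.
Code 4831 maps back to 0 + 4831×0.00022644 V = 1.0939337 V.
Error = 1.0940 − 1.0939337 = 6.62842e-05 V = 66.28 µV.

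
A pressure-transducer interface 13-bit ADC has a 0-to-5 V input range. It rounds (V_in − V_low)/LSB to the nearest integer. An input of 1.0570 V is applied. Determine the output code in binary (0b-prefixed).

Full-scale span = 5 V; LSB = 5/2^13 = 0.610 mV.
(V_in − V_low)/LSB = (1.0570 − 0) / 0.000610352 = 1731.789.
Round → code 1732.
In binary (0b-prefixed): 0b11011000100.

code 0b11011000100 (decimal 1732)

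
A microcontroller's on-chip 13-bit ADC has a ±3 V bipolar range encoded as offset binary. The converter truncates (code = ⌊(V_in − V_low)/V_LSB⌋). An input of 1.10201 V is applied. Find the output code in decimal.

code 5600

LSB = 6 V / 8192 = 0.732 mV.
Input sits at 5600.611 steps above V_low.
So the output code is 5600.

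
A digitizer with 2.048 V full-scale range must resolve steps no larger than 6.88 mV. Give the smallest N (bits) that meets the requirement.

9 bits

Number of steps required ≥ 2.048 V / 6.88 mV = 297.67.
Need 2^N ≥ 297.67; 2^8 = 256, 2^9 = 512.
Minimum N = 9.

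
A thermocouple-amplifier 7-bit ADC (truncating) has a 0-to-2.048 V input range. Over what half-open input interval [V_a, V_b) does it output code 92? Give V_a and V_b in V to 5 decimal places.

[1.47200 V, 1.48800 V)

LSB = 2.048/2^7 = 16.000 mV.
V_a = V_low + 92·LSB = 1.472 V; V_b = V_low + 93·LSB = 1.488 V.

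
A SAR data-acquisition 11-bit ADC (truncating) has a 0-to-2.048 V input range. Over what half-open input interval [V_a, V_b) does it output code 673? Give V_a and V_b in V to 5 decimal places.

[0.67300 V, 0.67400 V)

LSB = 2.048/2^11 = 1.000 mV.
V_a = V_low + 673·LSB = 0.673 V; V_b = V_low + 674·LSB = 0.674 V.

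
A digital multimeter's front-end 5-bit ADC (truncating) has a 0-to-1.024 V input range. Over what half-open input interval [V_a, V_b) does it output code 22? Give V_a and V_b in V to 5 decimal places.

LSB = 1.024/2^5 = 32.000 mV.
V_a = V_low + 22·LSB = 0.704 V; V_b = V_low + 23·LSB = 0.736 V.

[0.70400 V, 0.73600 V)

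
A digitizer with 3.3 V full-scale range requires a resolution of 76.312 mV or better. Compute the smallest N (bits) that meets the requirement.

Number of steps required ≥ 3.3 V / 76.312 mV = 43.24.
Need 2^N ≥ 43.24; 2^5 = 32, 2^6 = 64.
Minimum N = 6.

6 bits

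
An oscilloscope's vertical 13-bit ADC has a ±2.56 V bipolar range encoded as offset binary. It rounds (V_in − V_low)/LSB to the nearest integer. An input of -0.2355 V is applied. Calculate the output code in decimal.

With 8192 levels over 5.12 V, one step is 0.625 mV.
(-0.2355 − (−2.56)) / 0.000625 = 3719.200 LSBs.
So the output code is 3719.

code 3719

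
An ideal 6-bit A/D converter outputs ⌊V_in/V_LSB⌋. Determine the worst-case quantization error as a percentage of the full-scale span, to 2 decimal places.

Truncating → worst-case error = 1 LSB = V_FS/2^6, so 100/64 = 1.5625 % of full scale.

1.56 %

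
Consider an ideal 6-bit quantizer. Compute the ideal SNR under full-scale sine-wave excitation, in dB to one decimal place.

SNR ≈ 6.02·N + 1.76 dB = 6.02·6 + 1.76 = 37.88 dB.

37.9 dB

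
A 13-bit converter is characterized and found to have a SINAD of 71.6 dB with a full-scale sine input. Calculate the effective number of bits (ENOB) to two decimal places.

11.60 bits

ENOB = (SINAD − 1.76) / 6.02 = (71.6 − 1.76)/6.02 = 11.601.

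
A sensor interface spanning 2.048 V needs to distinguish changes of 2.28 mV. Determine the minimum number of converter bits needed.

10 bits

Number of steps required ≥ 2.048 V / 2.28 mV = 898.25.
Need 2^N ≥ 898.25; 2^9 = 512, 2^10 = 1024.
Minimum N = 10.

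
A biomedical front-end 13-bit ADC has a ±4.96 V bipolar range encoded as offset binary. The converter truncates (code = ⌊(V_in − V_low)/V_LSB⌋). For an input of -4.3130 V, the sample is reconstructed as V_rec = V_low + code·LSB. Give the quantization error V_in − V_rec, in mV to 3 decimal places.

Step size: 9.92 V ÷ 2^13 = 1.211 mV.
(V_in − V_low)/LSB = (-4.3130 − (−4.96))/0.00121094 = 534.2968 → code 534 (floor).
Reconstructed: -4.3133594 V.
V_in − V_rec = 0.000359375 V = 0.359 mV.

0.359 mV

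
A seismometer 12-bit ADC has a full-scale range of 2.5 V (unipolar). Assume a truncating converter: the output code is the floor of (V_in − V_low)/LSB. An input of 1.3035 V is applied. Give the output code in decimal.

With 4096 levels over 2.5 V, one step is 0.610 mV.
(1.3035 − 0) / 0.000610352 = 2135.654 LSBs.
Floor → code 2135.

code 2135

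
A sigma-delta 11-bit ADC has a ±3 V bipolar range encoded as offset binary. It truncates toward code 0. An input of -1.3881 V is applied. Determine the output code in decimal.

code 550

LSB = 6 V / 2048 = 2.930 mV.
Input sits at 550.195 steps above V_low.
Floor → code 550.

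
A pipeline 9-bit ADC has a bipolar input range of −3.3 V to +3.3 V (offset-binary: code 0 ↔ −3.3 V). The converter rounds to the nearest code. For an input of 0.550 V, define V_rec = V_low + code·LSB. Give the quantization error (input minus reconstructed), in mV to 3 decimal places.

-4.297 mV

LSB = 6.6/2^9 = 12.891 mV.
(0.550 − (−3.3))/0.0128906 = 298.6667; round gives code 299.
Code 299 maps back to (−3.3) + 299×0.0128906 V = 0.55429688 V.
V_in − V_rec = -0.00429688 V = -4.297 mV.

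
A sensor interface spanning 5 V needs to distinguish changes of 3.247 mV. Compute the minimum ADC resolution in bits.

Number of steps required ≥ 5 V / 3.247 mV = 1539.88.
Need 2^N ≥ 1539.88; 2^10 = 1024, 2^11 = 2048.
Minimum N = 11.

11 bits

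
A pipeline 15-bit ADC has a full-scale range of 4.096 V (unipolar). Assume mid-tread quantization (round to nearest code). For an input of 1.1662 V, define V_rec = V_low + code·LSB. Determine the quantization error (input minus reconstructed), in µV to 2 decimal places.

One LSB is 4.096 V / 32768 = 125.00 µV.
(1.1662 − 0)/0.000125 = 9329.6000; round gives code 9330.
Reconstructed: 1.16625 V.
V_in − V_rec = -5e-05 V = -50.00 µV.

-50.00 µV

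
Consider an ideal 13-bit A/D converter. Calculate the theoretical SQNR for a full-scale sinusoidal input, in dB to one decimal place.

80.0 dB

SNR ≈ 6.02·N + 1.76 dB = 6.02·13 + 1.76 = 80.02 dB.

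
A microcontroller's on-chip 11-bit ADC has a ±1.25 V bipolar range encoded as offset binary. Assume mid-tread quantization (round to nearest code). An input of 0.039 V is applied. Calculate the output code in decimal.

Full-scale span = 2.5 V; LSB = 2.5/2^11 = 1.221 mV.
(0.039 − (−1.25)) / 0.0012207 = 1055.949 LSBs.
round(1055.949) = 1056.

code 1056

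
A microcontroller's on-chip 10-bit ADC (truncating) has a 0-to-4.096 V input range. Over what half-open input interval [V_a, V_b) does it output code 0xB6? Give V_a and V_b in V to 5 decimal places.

LSB = 4.096/2^10 = 4.000 mV.
Code 0xB6 = 182 decimal.
V_a = V_low + 182·LSB = 0.728 V; V_b = V_low + 183·LSB = 0.732 V.

[0.72800 V, 0.73200 V)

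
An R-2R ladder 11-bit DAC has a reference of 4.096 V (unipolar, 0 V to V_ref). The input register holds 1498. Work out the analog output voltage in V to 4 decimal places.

2.9960 V

LSB = 4.096 V / 2^11 = 2.000 mV.
V_out = 0 + 1498 × 0.002 V = 2.996 V.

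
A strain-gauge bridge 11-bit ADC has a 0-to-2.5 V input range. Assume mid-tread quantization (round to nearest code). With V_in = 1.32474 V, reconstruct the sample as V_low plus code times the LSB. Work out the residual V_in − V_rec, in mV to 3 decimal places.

0.277 mV

LSB = 2.5/2^11 = 1.221 mV.
Scaled input = 1085.2270 LSBs, so code = 1085.
V_rec = 0 + 1085·0.0012207 = 1.3244629 V.
Error = 1.32474 − 1.3244629 = 0.000277109 V = 0.277 mV.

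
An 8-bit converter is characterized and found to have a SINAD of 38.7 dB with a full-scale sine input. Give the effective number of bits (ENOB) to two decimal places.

ENOB = (SINAD − 1.76) / 6.02 = (38.7 − 1.76)/6.02 = 6.136.

6.14 bits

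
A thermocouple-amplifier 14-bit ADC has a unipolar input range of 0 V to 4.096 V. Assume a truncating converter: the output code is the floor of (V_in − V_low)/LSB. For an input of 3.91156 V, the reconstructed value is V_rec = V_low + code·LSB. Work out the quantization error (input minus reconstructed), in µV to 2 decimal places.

One LSB is 4.096 V / 16384 = 250.00 µV.
(3.91156 − 0)/0.00025 = 15646.2400; ⌊·⌋ gives code 15646.
Code 15646 maps back to 0 + 15646×0.00025 V = 3.9115 V.
Difference: 6e-05 V → 60.00 µV.

60.00 µV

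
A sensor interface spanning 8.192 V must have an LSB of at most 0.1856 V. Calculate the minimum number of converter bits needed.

6 bits

Number of steps required ≥ 8.192 V / 0.1856 V = 44.14.
Need 2^N ≥ 44.14; 2^5 = 32, 2^6 = 64.
Minimum N = 6.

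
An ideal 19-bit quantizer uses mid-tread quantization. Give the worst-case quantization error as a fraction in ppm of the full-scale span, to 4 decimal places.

0.9537 ppm

Rounding → worst-case error = ½ LSB = V_FS/2^20, so 1e+06/1048576 = 0.953674 ppm of full scale.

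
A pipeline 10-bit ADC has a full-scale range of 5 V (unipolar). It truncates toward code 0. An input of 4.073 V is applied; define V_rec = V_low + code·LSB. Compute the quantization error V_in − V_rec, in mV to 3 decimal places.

0.734 mV

One LSB is 5 V / 1024 = 4.883 mV.
(4.073 − 0)/0.00488281 = 834.1504; ⌊·⌋ gives code 834.
Code 834 maps back to 0 + 834×0.00488281 V = 4.0722656 V.
Difference: 0.000734375 V → 0.734 mV.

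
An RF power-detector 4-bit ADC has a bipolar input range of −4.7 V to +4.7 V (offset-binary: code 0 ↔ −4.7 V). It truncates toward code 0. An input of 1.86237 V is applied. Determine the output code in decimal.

With 16 levels over 9.4 V, one step is 0.5875 V.
(V_in − V_low)/LSB = (1.86237 − (−4.7)) / 0.5875 = 11.170.
⌊·⌋(11.170) = 11.

code 11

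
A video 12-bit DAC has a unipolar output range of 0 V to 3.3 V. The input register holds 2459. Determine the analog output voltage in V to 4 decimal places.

LSB = 3.3 V / 2^12 = 0.806 mV.
V_out = 0 + 2459 × 0.000805664 V = 1.98113 V.

1.9811 V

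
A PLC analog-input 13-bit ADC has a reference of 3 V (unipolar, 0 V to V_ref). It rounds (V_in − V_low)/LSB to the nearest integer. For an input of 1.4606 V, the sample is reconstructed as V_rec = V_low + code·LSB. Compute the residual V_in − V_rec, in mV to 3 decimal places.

One LSB is 3 V / 8192 = 366.21 µV.
Scaled input = 3988.4117 LSBs, so code = 3988.
V_rec = 0 + 3988·0.000366211 = 1.4604492 V.
V_in − V_rec = 0.000150781 V = 0.151 mV.

0.151 mV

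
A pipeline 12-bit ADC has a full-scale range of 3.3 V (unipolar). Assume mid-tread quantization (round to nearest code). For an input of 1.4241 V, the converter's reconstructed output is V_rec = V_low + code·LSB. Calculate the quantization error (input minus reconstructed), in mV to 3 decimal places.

Step size: 3.3 V ÷ 2^12 = 0.806 mV.
(V_in − V_low)/LSB = (1.4241 − 0)/0.000805664 = 1767.6102 → code 1768 (round).
V_rec = 0 + 1768·0.000805664 = 1.4244141 V.
V_in − V_rec = -0.000314062 V = -0.314 mV.

-0.314 mV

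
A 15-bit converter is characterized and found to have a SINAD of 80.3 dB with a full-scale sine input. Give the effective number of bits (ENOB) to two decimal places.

13.05 bits

ENOB = (SINAD − 1.76) / 6.02 = (80.3 − 1.76)/6.02 = 13.047.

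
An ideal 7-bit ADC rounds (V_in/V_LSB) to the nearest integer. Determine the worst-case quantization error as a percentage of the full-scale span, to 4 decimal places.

0.3906 %

Rounding → worst-case error = ½ LSB = V_FS/2^8, so 100/256 = 0.390625 % of full scale.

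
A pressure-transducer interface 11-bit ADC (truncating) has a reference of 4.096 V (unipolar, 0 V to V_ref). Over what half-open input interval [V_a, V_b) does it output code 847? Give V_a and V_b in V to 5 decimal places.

LSB = 4.096/2^11 = 2.000 mV.
V_a = V_low + 847·LSB = 1.694 V; V_b = V_low + 848·LSB = 1.696 V.

[1.69400 V, 1.69600 V)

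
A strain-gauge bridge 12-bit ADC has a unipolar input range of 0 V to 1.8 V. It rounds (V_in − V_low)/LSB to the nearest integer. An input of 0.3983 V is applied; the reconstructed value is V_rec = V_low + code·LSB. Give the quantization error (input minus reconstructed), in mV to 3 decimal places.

0.155 mV

LSB = 1.8/2^12 = 439.45 µV.
Scaled input = 906.3538 LSBs, so code = 906.
V_rec = 0 + 906·0.000439453 = 0.39814453 V.
Error = 0.3983 − 0.39814453 = 0.000155469 V = 0.155 mV.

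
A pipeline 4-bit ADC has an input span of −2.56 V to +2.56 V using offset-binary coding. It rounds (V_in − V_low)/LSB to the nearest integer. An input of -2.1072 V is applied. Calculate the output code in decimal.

LSB = 5.12 V / 16 = 320.000 mV.
Input sits at 1.415 steps above V_low.
So the output code is 1.

code 1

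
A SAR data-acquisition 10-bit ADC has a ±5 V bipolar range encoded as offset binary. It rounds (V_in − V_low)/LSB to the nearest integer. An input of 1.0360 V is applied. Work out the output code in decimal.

Full-scale span = 10 V; LSB = 10/2^10 = 9.766 mV.
Input sits at 618.086 steps above V_low.
Round → code 618.

code 618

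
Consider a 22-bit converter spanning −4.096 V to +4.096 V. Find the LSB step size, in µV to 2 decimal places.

Full-scale span = 8.192 V.
LSB = 8.192 / 2^22 = 8.192 / 4194304 = 1.95313e-06 V = 1.95 µV.

1.95 µV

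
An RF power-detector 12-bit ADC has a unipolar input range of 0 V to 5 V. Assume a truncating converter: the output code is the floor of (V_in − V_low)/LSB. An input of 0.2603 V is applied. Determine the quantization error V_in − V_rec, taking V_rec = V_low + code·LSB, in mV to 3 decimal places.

One LSB is 5 V / 4096 = 1.221 mV.
(0.2603 − 0)/0.0012207 = 213.2378; ⌊·⌋ gives code 213.
Reconstructed: 0.26000977 V.
V_in − V_rec = 0.000290234 V = 0.290 mV.

0.290 mV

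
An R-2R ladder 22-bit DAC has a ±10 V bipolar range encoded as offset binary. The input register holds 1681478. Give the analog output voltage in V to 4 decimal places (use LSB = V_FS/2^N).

-1.9821 V

LSB = 20 V / 2^22 = 4.77 µV.
V_out = (−10) + 1681478 × 4.76837e-06 V = -1.98209 V.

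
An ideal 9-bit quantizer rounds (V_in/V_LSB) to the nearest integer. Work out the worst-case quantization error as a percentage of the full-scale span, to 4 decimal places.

Rounding → worst-case error = ½ LSB = V_FS/2^10, so 100/1024 = 0.0976562 % of full scale.

0.0977 %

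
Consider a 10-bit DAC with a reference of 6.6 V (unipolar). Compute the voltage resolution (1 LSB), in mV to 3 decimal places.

Full-scale span = 6.6 V.
LSB = 6.6 / 2^10 = 6.6 / 1024 = 0.00644531 V = 6.445 mV.

6.445 mV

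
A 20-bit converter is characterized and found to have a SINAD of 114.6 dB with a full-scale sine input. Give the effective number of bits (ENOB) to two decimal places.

18.74 bits

ENOB = (SINAD − 1.76) / 6.02 = (114.6 − 1.76)/6.02 = 18.744.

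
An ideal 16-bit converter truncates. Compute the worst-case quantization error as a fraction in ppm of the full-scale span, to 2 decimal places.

15.26 ppm

Truncating → worst-case error = 1 LSB = V_FS/2^16, so 1e+06/65536 = 15.2588 ppm of full scale.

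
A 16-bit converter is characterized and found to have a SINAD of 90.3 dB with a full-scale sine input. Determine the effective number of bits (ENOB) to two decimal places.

ENOB = (SINAD − 1.76) / 6.02 = (90.3 − 1.76)/6.02 = 14.708.

14.71 bits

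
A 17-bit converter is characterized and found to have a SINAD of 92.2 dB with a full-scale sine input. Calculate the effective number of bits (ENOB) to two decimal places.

15.02 bits

ENOB = (SINAD − 1.76) / 6.02 = (92.2 − 1.76)/6.02 = 15.023.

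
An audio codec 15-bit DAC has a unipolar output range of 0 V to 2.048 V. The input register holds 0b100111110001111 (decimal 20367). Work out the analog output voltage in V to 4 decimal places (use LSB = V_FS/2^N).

1.2729 V

LSB = 2.048 V / 2^15 = 62.50 µV.
Code 0b100111110001111 = 20367 decimal.
V_out = 0 + 20367 × 6.25e-05 V = 1.27294 V.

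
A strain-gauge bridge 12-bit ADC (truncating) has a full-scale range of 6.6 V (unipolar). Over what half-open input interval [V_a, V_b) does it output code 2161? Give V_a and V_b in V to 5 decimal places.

[3.48208 V, 3.48369 V)

LSB = 6.6/2^12 = 1.611 mV.
V_a = V_low + 2161·LSB = 3.48208 V; V_b = V_low + 2162·LSB = 3.48369 V.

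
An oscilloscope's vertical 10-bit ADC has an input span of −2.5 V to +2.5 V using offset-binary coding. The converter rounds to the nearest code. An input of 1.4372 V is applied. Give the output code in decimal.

Full-scale span = 5 V; LSB = 5/2^10 = 4.883 mV.
(1.4372 − (−2.5)) / 0.00488281 = 806.339 LSBs.
So the output code is 806.

code 806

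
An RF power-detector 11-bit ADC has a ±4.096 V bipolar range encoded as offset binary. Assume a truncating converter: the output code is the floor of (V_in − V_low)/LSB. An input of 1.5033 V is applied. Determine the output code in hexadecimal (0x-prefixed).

With 2048 levels over 8.192 V, one step is 4.000 mV.
(V_in − V_low)/LSB = (1.5033 − (−4.096)) / 0.004 = 1399.825.
⌊·⌋(1399.825) = 1399.
In hexadecimal (0x-prefixed): 0x577.

code 0x577 (decimal 1399)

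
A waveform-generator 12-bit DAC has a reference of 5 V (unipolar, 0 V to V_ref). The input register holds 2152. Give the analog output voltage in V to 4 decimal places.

2.6270 V

LSB = 5 V / 2^12 = 1.221 mV.
V_out = 0 + 2152 × 0.0012207 V = 2.62695 V.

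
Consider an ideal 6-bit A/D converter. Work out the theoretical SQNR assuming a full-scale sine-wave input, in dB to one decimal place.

37.9 dB

SNR ≈ 6.02·N + 1.76 dB = 6.02·6 + 1.76 = 37.88 dB.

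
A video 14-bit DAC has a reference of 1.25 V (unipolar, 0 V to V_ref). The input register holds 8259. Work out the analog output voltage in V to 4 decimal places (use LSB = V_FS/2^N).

LSB = 1.25 V / 2^14 = 76.29 µV.
V_out = 0 + 8259 × 7.62939e-05 V = 0.630112 V.

0.6301 V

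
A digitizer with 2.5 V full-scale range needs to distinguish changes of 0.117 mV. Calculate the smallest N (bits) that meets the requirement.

15 bits

Number of steps required ≥ 2.5 V / 0.117 mV = 21367.52.
Need 2^N ≥ 21367.52; 2^14 = 16384, 2^15 = 32768.
Minimum N = 15.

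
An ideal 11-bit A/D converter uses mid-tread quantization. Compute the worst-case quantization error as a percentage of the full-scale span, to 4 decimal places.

0.0244 %

Rounding → worst-case error = ½ LSB = V_FS/2^12, so 100/4096 = 0.0244141 % of full scale.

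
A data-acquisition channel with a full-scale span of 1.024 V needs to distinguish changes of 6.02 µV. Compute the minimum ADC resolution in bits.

18 bits

Number of steps required ≥ 1.024 V / 6.02 µV = 170099.67.
Need 2^N ≥ 170099.67; 2^17 = 131072, 2^18 = 262144.
Minimum N = 18.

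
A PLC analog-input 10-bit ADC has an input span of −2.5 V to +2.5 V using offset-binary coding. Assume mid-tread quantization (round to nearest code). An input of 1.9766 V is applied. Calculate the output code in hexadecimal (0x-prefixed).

code 0x395 (decimal 917)

LSB = 5 V / 1024 = 4.883 mV.
Input sits at 916.808 steps above V_low.
So the output code is 917.
In hexadecimal (0x-prefixed): 0x395.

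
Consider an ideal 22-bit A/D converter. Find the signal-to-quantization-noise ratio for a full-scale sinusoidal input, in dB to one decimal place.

SNR ≈ 6.02·N + 1.76 dB = 6.02·22 + 1.76 = 134.20 dB.

134.2 dB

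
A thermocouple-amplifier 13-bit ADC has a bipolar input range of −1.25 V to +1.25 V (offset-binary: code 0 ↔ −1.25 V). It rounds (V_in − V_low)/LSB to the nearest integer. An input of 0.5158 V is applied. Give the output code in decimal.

code 5786

With 8192 levels over 2.5 V, one step is 305.18 µV.
(0.5158 − (−1.25)) / 0.000305176 = 5786.173 LSBs.
round(5786.173) = 5786.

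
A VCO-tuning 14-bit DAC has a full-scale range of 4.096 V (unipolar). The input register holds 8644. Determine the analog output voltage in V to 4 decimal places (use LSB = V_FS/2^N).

2.1610 V

LSB = 4.096 V / 2^14 = 250.00 µV.
V_out = 0 + 8644 × 0.00025 V = 2.161 V.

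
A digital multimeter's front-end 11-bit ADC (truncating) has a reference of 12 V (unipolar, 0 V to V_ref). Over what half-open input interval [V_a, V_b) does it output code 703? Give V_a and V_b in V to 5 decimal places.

LSB = 12/2^11 = 5.859 mV.
V_a = V_low + 703·LSB = 4.11914 V; V_b = V_low + 704·LSB = 4.125 V.

[4.11914 V, 4.12500 V)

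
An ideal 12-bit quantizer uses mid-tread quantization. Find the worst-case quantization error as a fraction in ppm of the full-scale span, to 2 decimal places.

122.07 ppm

Rounding → worst-case error = ½ LSB = V_FS/2^13, so 1e+06/8192 = 122.07 ppm of full scale.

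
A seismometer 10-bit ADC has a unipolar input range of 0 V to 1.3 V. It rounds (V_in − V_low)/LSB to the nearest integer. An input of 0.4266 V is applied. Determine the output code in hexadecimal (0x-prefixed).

LSB = 1.3 V / 1024 = 1.270 mV.
(V_in − V_low)/LSB = (0.4266 − 0) / 0.00126953 = 336.030.
So the output code is 336.
In hexadecimal (0x-prefixed): 0x150.

code 0x150 (decimal 336)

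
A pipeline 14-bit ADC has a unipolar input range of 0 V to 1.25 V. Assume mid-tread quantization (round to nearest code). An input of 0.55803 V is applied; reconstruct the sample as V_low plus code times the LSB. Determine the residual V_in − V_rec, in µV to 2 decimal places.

16.08 µV

One LSB is 1.25 V / 16384 = 76.29 µV.
(V_in − V_low)/LSB = (0.55803 − 0)/7.62939e-05 = 7314.2108 → code 7314 (round).
Code 7314 maps back to 0 + 7314×7.62939e-05 V = 0.55801392 V.
Difference: 1.6084e-05 V → 16.08 µV.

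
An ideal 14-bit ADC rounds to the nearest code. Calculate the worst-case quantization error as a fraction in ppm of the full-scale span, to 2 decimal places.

Rounding → worst-case error = ½ LSB = V_FS/2^15, so 1e+06/32768 = 30.5176 ppm of full scale.

30.52 ppm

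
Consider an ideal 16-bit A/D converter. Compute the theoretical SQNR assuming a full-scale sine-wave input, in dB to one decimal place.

SNR ≈ 6.02·N + 1.76 dB = 6.02·16 + 1.76 = 98.08 dB.

98.1 dB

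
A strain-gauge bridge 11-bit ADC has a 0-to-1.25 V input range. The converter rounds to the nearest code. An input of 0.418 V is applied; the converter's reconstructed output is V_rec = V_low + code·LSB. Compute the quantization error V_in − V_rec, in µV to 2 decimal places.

One LSB is 1.25 V / 2048 = 0.610 mV.
(0.418 − 0)/0.000610352 = 684.8512; round gives code 685.
Code 685 maps back to 0 + 685×0.000610352 V = 0.41809082 V.
Difference: -9.08203e-05 V → -90.82 µV.

-90.82 µV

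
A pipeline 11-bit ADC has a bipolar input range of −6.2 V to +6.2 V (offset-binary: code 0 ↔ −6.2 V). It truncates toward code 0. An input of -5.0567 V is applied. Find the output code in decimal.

code 188

With 2048 levels over 12.4 V, one step is 6.055 mV.
(V_in − V_low)/LSB = (-5.0567 − (−6.2)) / 0.00605469 = 188.829.
⌊·⌋(188.829) = 188.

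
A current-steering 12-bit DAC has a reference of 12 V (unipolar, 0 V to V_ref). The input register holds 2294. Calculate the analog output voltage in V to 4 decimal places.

6.7207 V

LSB = 12 V / 2^12 = 2.930 mV.
V_out = 0 + 2294 × 0.00292969 V = 6.7207 V.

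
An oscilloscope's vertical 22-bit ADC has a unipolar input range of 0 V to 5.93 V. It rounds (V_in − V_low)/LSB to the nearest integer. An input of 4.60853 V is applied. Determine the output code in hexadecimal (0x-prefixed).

With 4194304 levels over 5.93 V, one step is 1.41 µV.
(4.60853 − 0) / 1.41382e-06 = 3259624.926 LSBs.
Round → code 3259625.
In hexadecimal (0x-prefixed): 0x31BCE9.

code 0x31BCE9 (decimal 3259625)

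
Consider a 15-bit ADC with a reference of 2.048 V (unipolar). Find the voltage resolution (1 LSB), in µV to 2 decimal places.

62.50 µV

Full-scale span = 2.048 V.
LSB = 2.048 / 2^15 = 2.048 / 32768 = 6.25e-05 V = 62.50 µV.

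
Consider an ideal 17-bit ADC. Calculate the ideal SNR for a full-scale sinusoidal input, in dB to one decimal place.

104.1 dB

SNR ≈ 6.02·N + 1.76 dB = 6.02·17 + 1.76 = 104.10 dB.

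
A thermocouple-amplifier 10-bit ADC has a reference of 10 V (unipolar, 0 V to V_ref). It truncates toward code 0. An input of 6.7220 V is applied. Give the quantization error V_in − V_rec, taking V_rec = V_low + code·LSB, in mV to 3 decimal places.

3.250 mV

Step size: 10 V ÷ 2^10 = 9.766 mV.
(6.7220 − 0)/0.00976562 = 688.3328; ⌊·⌋ gives code 688.
Code 688 maps back to 0 + 688×0.00976562 V = 6.71875 V.
Error = 6.7220 − 6.71875 = 0.00325 V = 3.250 mV.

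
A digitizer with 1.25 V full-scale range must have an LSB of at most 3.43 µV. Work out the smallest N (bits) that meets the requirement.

Number of steps required ≥ 1.25 V / 3.43 µV = 364431.49.
Need 2^N ≥ 364431.49; 2^18 = 262144, 2^19 = 524288.
Minimum N = 19.

19 bits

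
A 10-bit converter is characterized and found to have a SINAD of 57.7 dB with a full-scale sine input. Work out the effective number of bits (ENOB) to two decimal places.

9.29 bits

ENOB = (SINAD − 1.76) / 6.02 = (57.7 − 1.76)/6.02 = 9.292.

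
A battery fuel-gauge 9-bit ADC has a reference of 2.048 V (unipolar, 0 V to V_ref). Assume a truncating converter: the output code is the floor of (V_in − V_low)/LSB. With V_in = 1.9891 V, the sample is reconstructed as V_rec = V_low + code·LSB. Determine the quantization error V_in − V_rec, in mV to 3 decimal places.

One LSB is 2.048 V / 512 = 4.000 mV.
(V_in − V_low)/LSB = (1.9891 − 0)/0.004 = 497.2750 → code 497 (floor).
Reconstructed: 1.988 V.
V_in − V_rec = 0.0011 V = 1.100 mV.

1.100 mV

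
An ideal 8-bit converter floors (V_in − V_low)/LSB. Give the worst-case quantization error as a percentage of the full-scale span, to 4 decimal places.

Truncating → worst-case error = 1 LSB = V_FS/2^8, so 100/256 = 0.390625 % of full scale.

0.3906 %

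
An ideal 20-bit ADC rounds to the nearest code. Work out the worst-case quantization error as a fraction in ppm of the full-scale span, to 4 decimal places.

0.4768 ppm

Rounding → worst-case error = ½ LSB = V_FS/2^21, so 1e+06/2097152 = 0.476837 ppm of full scale.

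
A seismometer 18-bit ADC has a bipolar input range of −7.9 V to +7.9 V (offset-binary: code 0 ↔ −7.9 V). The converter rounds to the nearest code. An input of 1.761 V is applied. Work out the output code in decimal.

LSB = 15.8 V / 262144 = 60.27 µV.
(1.761 − (−7.9)) / 6.02722e-05 = 160289.442 LSBs.
Round → code 160289.

code 160289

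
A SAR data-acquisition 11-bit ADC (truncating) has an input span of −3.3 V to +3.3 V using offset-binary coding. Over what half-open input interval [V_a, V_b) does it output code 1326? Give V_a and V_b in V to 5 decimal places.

LSB = 6.6/2^11 = 3.223 mV.
V_a = V_low + 1326·LSB = 0.973242 V; V_b = V_low + 1327·LSB = 0.976465 V.

[0.97324 V, 0.97646 V)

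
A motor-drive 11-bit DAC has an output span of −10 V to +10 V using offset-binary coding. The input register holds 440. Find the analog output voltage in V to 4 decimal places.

LSB = 20 V / 2^11 = 9.766 mV.
V_out = (−10) + 440 × 0.00976562 V = -5.70312 V.

-5.7031 V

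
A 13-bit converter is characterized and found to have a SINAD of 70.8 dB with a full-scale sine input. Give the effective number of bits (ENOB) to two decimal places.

ENOB = (SINAD − 1.76) / 6.02 = (70.8 − 1.76)/6.02 = 11.468.

11.47 bits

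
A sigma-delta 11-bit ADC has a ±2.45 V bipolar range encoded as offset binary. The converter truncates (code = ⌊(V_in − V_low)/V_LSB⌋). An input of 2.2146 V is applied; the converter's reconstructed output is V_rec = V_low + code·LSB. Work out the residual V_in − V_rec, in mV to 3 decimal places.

Step size: 4.9 V ÷ 2^11 = 2.393 mV.
(V_in − V_low)/LSB = (2.2146 − (−2.45))/0.00239258 = 1949.6124 → code 1949 (floor).
Code 1949 maps back to (−2.45) + 1949×0.00239258 V = 2.2131348 V.
Difference: 0.00146523 V → 1.465 mV.

1.465 mV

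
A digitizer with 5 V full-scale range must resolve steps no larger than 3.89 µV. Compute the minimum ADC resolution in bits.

21 bits

Number of steps required ≥ 5 V / 3.89 µV = 1285347.04.
Need 2^N ≥ 1285347.04; 2^20 = 1048576, 2^21 = 2097152.
Minimum N = 21.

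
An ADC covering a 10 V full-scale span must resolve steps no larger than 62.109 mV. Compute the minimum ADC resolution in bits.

Number of steps required ≥ 10 V / 62.109 mV = 161.01.
Need 2^N ≥ 161.01; 2^7 = 128, 2^8 = 256.
Minimum N = 8.

8 bits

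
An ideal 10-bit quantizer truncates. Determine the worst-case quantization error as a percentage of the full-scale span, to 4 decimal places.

Truncating → worst-case error = 1 LSB = V_FS/2^10, so 100/1024 = 0.0976562 % of full scale.

0.0977 %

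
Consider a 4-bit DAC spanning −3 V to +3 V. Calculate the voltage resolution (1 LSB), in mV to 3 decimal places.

375.000 mV

Full-scale span = 6 V.
LSB = 6 / 2^4 = 6 / 16 = 0.375 V = 375.000 mV.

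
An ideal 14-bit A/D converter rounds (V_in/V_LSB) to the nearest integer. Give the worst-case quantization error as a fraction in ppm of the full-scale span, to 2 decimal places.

Rounding → worst-case error = ½ LSB = V_FS/2^15, so 1e+06/32768 = 30.5176 ppm of full scale.

30.52 ppm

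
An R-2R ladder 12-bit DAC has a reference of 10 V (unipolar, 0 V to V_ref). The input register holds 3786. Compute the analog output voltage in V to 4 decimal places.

9.2432 V

LSB = 10 V / 2^12 = 2.441 mV.
V_out = 0 + 3786 × 0.00244141 V = 9.24316 V.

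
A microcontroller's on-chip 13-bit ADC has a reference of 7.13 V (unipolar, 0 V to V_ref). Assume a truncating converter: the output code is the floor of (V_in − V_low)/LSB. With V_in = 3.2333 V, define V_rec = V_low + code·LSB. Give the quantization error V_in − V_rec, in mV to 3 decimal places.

0.778 mV

Step size: 7.13 V ÷ 2^13 = 0.870 mV.
(3.2333 − 0)/0.000870361 = 3714.8939; ⌊·⌋ gives code 3714.
V_rec = 0 + 3714·0.000870361 = 3.232522 V.
Difference: 0.000778027 V → 0.778 mV.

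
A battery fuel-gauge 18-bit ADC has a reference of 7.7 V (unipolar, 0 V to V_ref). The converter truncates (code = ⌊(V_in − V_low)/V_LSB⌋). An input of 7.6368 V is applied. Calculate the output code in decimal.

code 259992

With 262144 levels over 7.7 V, one step is 29.37 µV.
(V_in − V_low)/LSB = (7.6368 − 0) / 2.93732e-05 = 259992.377.
So the output code is 259992.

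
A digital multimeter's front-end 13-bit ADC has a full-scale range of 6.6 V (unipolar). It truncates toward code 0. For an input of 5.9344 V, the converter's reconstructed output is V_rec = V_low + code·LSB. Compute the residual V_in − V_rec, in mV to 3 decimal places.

0.684 mV

LSB = 6.6/2^13 = 0.806 mV.
Scaled input = 7365.8492 LSBs, so code = 7365.
V_rec = 0 + 7365·0.000805664 = 5.9337158 V.
V_in − V_rec = 0.00068418 V = 0.684 mV.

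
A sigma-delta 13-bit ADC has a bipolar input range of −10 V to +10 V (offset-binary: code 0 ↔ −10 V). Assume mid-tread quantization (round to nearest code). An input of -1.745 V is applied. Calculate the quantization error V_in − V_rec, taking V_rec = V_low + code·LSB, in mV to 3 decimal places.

0.605 mV

One LSB is 20 V / 8192 = 2.441 mV.
(-1.745 − (−10))/0.00244141 = 3381.2480; round gives code 3381.
Code 3381 maps back to (−10) + 3381×0.00244141 V = -1.7456055 V.
Difference: 0.000605469 V → 0.605 mV.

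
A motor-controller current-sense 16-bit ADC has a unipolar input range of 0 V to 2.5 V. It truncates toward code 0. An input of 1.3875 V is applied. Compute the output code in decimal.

LSB = 2.5 V / 65536 = 38.15 µV.
(1.3875 − 0) / 3.8147e-05 = 36372.480 LSBs.
Floor → code 36372.

code 36372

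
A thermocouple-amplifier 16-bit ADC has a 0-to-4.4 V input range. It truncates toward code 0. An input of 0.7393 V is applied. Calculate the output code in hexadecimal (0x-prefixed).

code 0x2B03 (decimal 11011)

Full-scale span = 4.4 V; LSB = 4.4/2^16 = 67.14 µV.
Input sits at 11011.537 steps above V_low.
⌊·⌋(11011.537) = 11011.
In hexadecimal (0x-prefixed): 0x2B03.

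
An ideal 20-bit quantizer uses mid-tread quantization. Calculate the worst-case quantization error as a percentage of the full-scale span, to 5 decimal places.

Rounding → worst-case error = ½ LSB = V_FS/2^21, so 100/2097152 = 4.76837e-05 % of full scale.

0.00005 %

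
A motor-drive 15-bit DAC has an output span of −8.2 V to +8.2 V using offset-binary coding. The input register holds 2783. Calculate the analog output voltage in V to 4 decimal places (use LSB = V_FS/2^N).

-6.8071 V

LSB = 16.4 V / 2^15 = 0.500 mV.
V_out = (−8.2) + 2783 × 0.000500488 V = -6.80714 V.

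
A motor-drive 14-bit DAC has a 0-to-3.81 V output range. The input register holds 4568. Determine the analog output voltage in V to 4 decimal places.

1.0623 V

LSB = 3.81 V / 2^14 = 232.54 µV.
V_out = 0 + 4568 × 0.000232544 V = 1.06226 V.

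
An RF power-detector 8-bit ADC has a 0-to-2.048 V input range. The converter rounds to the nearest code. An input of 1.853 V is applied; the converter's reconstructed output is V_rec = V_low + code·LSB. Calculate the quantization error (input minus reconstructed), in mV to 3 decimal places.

One LSB is 2.048 V / 256 = 8.000 mV.
(V_in − V_low)/LSB = (1.853 − 0)/0.008 = 231.6250 → code 232 (round).
Reconstructed: 1.856 V.
V_in − V_rec = -0.003 V = -3.000 mV.

-3.000 mV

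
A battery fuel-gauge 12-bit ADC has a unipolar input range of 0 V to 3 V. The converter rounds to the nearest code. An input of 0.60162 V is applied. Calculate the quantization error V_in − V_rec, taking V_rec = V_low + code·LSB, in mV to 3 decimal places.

Step size: 3 V ÷ 2^12 = 0.732 mV.
(V_in − V_low)/LSB = (0.60162 − 0)/0.000732422 = 821.4118 → code 821 (round).
Code 821 maps back to 0 + 821×0.000732422 V = 0.60131836 V.
V_in − V_rec = 0.000301641 V = 0.302 mV.

0.302 mV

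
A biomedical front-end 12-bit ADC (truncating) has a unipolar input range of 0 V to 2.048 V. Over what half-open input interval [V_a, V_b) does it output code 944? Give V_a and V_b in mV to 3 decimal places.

[472.000 mV, 472.500 mV)

LSB = 2.048/2^12 = 0.500 mV.
V_a = V_low + 944·LSB = 0.472 V; V_b = V_low + 945·LSB = 0.4725 V.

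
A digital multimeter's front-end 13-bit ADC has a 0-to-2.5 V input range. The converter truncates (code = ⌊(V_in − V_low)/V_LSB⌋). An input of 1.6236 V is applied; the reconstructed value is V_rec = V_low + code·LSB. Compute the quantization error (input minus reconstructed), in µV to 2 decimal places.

64.84 µV

Step size: 2.5 V ÷ 2^13 = 305.18 µV.
Scaled input = 5320.2125 LSBs, so code = 5320.
Code 5320 maps back to 0 + 5320×0.000305176 V = 1.6235352 V.
V_in − V_rec = 6.48438e-05 V = 64.84 µV.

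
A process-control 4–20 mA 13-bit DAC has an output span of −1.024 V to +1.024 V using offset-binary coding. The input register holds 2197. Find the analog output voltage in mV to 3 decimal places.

LSB = 2.048 V / 2^13 = 250.00 µV.
V_out = (−1.024) + 2197 × 0.00025 V = -0.47475 V.
= -474.750 mV.

-474.750 mV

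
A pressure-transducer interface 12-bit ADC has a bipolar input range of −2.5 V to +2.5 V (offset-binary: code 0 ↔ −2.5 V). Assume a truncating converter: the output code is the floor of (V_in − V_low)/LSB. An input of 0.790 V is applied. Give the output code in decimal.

code 2695

LSB = 5 V / 4096 = 1.221 mV.
(0.790 − (−2.5)) / 0.0012207 = 2695.168 LSBs.
Floor → code 2695.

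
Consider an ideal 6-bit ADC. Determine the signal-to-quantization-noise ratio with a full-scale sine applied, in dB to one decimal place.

37.9 dB

SNR ≈ 6.02·N + 1.76 dB = 6.02·6 + 1.76 = 37.88 dB.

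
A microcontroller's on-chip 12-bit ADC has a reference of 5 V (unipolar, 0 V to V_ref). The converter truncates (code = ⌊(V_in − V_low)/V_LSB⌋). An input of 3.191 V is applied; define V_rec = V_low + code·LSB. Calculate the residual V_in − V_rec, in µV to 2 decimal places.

82.03 µV

Step size: 5 V ÷ 2^12 = 1.221 mV.
Scaled input = 2614.0672 LSBs, so code = 2614.
Code 2614 maps back to 0 + 2614×0.0012207 V = 3.190918 V.
Error = 3.191 − 3.190918 = 8.20313e-05 V = 82.03 µV.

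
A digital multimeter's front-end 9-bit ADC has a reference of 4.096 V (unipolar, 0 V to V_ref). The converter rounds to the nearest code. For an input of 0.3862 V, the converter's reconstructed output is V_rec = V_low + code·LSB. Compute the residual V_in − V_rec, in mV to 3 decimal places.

One LSB is 4.096 V / 512 = 8.000 mV.
(V_in − V_low)/LSB = (0.3862 − 0)/0.008 = 48.2750 → code 48 (round).
Reconstructed: 0.384 V.
Difference: 0.0022 V → 2.200 mV.

2.200 mV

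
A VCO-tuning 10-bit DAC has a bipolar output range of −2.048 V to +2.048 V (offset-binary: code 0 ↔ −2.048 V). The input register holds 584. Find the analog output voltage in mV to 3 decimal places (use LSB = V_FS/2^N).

LSB = 4.096 V / 2^10 = 4.000 mV.
V_out = (−2.048) + 584 × 0.004 V = 0.288 V.
= 288.000 mV.

288.000 mV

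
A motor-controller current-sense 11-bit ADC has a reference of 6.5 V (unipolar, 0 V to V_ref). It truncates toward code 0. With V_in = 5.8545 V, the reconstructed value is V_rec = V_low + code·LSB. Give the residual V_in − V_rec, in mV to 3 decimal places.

1.961 mV

LSB = 6.5/2^11 = 3.174 mV.
(V_in − V_low)/LSB = (5.8545 − 0)/0.00317383 = 1844.6178 → code 1844 (floor).
V_rec = 0 + 1844·0.00317383 = 5.8525391 V.
Difference: 0.00196094 V → 1.961 mV.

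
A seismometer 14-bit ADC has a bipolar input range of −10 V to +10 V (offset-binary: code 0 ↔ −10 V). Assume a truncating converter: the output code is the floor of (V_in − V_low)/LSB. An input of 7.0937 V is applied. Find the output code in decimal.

Full-scale span = 20 V; LSB = 20/2^14 = 1.221 mV.
(V_in − V_low)/LSB = (7.0937 − (−10)) / 0.0012207 = 14003.159.
Floor → code 14003.

code 14003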